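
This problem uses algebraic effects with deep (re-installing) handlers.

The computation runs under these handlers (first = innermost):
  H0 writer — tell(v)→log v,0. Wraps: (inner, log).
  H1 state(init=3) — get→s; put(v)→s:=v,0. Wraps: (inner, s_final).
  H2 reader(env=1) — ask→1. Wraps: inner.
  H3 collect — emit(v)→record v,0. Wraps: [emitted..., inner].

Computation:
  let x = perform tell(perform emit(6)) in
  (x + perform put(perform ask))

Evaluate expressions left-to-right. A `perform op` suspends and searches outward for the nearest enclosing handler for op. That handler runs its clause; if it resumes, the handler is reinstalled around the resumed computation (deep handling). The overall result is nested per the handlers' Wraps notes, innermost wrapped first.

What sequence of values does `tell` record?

Answer: (0)

Evaluation trace:
emit(6) @ H3 ⇒ out+=6
tell(0) @ H0 ⇒ log+=0
ask @ H2 ⇒ 1
put(1) @ H1 ⇒ s:=1
H0 returns (0, (0))
H1 returns ((0, (0)), 1)
H2 returns ((0, (0)), 1)
H3 returns [6, ((0, (0)), 1)]
= [6, ((0, (0)), 1)]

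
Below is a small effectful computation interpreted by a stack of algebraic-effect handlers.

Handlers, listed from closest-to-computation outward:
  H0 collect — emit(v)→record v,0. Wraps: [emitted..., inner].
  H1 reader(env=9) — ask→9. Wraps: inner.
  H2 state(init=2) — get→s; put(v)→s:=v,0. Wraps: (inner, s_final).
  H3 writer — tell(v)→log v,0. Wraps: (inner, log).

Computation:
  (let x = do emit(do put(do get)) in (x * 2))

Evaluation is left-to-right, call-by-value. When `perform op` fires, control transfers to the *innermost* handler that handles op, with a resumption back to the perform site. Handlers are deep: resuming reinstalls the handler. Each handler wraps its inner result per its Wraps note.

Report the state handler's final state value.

Answer: 2

Evaluation trace:
get @ H2 ⇒ 2
put(2) @ H2 ⇒ s:=2
emit(0) @ H0 ⇒ out+=0
H0 returns [0, 0]
H1 returns [0, 0]
H2 returns ([0, 0], 2)
H3 returns (([0, 0], 2), ())
= (([0, 0], 2), ())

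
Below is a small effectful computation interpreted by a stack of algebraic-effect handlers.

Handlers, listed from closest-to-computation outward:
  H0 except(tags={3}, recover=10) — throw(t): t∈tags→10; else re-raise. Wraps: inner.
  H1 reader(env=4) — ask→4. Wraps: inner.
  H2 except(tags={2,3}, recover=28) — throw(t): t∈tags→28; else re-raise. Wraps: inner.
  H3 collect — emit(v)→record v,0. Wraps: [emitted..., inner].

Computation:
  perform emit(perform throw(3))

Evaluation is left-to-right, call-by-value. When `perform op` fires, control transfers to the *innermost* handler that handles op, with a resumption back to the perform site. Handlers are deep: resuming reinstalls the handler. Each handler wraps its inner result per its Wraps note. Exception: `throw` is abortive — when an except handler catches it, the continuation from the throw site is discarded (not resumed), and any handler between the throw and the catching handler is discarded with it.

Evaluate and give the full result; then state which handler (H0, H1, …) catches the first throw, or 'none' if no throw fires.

Answer: [10] ; first throw caught by: H0

Evaluation trace:
throw(3) @ H0 caught ⇒ 10
H1 returns 10
H2 returns 10
H3 returns [10]
= [10]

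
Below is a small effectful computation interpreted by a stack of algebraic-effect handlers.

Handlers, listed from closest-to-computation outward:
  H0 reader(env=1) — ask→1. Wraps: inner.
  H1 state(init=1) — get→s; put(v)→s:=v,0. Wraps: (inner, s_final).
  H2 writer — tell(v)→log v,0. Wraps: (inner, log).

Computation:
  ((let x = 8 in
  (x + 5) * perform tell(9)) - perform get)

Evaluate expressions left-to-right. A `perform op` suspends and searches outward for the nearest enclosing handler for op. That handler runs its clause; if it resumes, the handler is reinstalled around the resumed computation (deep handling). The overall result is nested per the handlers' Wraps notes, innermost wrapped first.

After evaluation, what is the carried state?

Answer: 1

Step-by-step:
tell(9) @ H2 ⇒ log+=9
get @ H1 ⇒ 1
H0 returns -1
H1 returns (-1, 1)
H2 returns ((-1, 1), (9))
= ((-1, 1), (9))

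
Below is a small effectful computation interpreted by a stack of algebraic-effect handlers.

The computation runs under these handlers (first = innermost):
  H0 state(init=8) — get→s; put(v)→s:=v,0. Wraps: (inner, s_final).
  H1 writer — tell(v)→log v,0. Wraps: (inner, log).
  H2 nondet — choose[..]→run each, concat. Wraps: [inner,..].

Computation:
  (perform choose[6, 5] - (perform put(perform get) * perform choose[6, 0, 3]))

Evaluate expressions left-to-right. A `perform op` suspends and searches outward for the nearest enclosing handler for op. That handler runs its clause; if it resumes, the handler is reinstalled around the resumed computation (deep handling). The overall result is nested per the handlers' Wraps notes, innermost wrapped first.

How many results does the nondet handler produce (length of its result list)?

Answer: 6

Working:
choose[6, 5] @ H2
  branch[0] choose=6:
    get @ H0 ⇒ 8
    put(8) @ H0 ⇒ s:=8
    choose[6, 0, 3] @ H2
      branch[0] choose=6:
        H0 returns (6, 8)
        H1 returns ((6, 8), ())
        H2 returns [((6, 8), ())]
      branch[1] choose=0:
        H0 returns (6, 8)
        H1 returns ((6, 8), ())
        H2 returns [((6, 8), ())]
      branch[2] choose=3:
        H0 returns (6, 8)
        H1 returns ((6, 8), ())
        H2 returns [((6, 8), ())]
  branch[1] choose=5:
    get @ H0 ⇒ 8
    put(8) @ H0 ⇒ s:=8
    choose[6, 0, 3] @ H2
      branch[0] choose=6:
        H0 returns (5, 8)
        H1 returns ((5, 8), ())
        H2 returns [((5, 8), ())]
      branch[1] choose=0:
        H0 returns (5, 8)
        H1 returns ((5, 8), ())
        H2 returns [((5, 8), ())]
      branch[2] choose=3:
        H0 returns (5, 8)
        H1 returns ((5, 8), ())
        H2 returns [((5, 8), ())]
= [((6, 8), ()), ((6, 8), ()), ((6, 8), ()), ((5, 8), ()), ((5, 8), ()), ((5, 8), ())]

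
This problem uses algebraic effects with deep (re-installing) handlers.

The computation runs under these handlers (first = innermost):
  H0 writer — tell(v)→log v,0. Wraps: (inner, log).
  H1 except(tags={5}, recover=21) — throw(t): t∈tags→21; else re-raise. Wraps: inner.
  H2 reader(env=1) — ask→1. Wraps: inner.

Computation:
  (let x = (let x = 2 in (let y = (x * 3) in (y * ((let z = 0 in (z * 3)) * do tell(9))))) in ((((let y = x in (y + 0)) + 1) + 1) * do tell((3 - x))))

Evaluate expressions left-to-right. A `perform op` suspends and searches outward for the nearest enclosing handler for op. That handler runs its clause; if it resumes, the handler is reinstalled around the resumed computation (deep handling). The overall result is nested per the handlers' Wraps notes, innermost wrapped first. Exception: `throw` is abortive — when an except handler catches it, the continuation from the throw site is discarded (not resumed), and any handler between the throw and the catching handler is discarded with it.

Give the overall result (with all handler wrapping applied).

Answer: (0, (9, 3))

Step-by-step:
tell(9) @ H0 ⇒ log+=9
tell(3) @ H0 ⇒ log+=3
H0 returns (0, (9, 3))
H1 returns (0, (9, 3))
H2 returns (0, (9, 3))
= (0, (9, 3))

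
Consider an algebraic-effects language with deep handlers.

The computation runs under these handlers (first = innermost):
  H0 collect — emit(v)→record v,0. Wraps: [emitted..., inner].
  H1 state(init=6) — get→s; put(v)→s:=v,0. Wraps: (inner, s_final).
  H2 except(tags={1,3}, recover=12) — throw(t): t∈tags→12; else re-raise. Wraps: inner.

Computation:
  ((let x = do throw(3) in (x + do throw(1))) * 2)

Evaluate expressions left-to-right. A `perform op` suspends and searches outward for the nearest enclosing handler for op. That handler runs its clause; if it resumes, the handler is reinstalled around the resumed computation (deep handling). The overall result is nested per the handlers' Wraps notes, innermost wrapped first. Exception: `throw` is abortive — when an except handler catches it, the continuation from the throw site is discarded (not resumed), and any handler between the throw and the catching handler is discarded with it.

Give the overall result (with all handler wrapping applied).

Answer: 12

Step-by-step:
throw(3) @ H2 caught ⇒ 12
= 12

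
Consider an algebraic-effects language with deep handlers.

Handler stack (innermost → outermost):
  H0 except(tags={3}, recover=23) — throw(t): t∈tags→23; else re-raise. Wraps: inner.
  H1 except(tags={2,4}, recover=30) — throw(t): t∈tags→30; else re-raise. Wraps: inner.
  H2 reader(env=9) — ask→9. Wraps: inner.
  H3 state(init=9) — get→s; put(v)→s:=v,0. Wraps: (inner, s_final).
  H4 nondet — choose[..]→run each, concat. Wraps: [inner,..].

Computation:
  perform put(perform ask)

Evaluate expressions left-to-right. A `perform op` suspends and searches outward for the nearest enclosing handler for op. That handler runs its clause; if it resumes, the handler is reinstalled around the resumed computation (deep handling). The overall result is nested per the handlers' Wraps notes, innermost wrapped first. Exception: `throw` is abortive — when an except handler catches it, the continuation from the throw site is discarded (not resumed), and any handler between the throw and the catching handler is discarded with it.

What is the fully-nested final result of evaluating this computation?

Answer: [(0, 9)]

Evaluation trace:
ask @ H2 ⇒ 9
put(9) @ H3 ⇒ s:=9
H0 returns 0
H1 returns 0
H2 returns 0
H3 returns (0, 9)
H4 returns [(0, 9)]
= [(0, 9)]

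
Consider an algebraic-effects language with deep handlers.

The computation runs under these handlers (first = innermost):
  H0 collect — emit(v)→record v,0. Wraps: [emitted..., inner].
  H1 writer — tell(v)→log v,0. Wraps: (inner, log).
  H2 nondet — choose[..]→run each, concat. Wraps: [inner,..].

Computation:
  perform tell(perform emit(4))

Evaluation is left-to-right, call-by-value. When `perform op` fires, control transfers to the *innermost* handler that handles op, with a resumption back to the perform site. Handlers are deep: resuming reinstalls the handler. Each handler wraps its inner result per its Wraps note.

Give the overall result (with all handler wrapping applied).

Evaluation trace:
emit(4) @ H0 ⇒ out+=4
tell(0) @ H1 ⇒ log+=0
H0 returns [4, 0]
H1 returns ([4, 0], (0))
H2 returns [([4, 0], (0))]
= [([4, 0], (0))]

Answer: [([4, 0], (0))]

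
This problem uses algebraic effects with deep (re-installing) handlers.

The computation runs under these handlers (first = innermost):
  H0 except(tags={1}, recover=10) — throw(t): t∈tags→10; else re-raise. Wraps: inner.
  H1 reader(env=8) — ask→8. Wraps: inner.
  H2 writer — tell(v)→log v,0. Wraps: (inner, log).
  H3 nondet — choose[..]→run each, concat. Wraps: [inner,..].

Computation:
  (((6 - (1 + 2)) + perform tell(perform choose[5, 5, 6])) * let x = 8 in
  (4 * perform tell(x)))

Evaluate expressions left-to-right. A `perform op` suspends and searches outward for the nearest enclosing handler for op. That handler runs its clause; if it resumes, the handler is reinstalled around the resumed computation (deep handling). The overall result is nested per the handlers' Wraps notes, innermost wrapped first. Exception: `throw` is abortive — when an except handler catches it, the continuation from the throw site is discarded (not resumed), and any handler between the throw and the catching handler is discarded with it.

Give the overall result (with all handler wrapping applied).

Step-by-step:
choose[5, 5, 6] @ H3
  branch[0] choose=5:
    tell(5) @ H2 ⇒ log+=5
    tell(8) @ H2 ⇒ log+=8
    H0 returns 0
    H1 returns 0
    H2 returns (0, (5, 8))
    H3 returns [(0, (5, 8))]
  branch[1] choose=5:
    tell(5) @ H2 ⇒ log+=5
    tell(8) @ H2 ⇒ log+=8
    H0 returns 0
    H1 returns 0
    H2 returns (0, (5, 8))
    H3 returns [(0, (5, 8))]
  branch[2] choose=6:
    tell(6) @ H2 ⇒ log+=6
    tell(8) @ H2 ⇒ log+=8
    H0 returns 0
    H1 returns 0
    H2 returns (0, (6, 8))
    H3 returns [(0, (6, 8))]
= [(0, (5, 8)), (0, (5, 8)), (0, (6, 8))]

Answer: [(0, (5, 8)), (0, (5, 8)), (0, (6, 8))]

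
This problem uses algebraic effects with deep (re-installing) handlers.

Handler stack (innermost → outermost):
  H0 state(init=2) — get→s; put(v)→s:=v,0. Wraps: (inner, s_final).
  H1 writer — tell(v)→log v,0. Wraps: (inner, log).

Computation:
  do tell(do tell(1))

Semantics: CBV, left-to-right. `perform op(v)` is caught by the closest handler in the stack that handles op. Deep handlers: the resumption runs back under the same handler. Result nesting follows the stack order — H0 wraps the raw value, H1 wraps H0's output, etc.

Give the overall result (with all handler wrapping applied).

Answer: ((0, 2), (1, 0))

Working:
tell(1) @ H1 ⇒ log+=1
tell(0) @ H1 ⇒ log+=0
H0 returns (0, 2)
H1 returns ((0, 2), (1, 0))
= ((0, 2), (1, 0))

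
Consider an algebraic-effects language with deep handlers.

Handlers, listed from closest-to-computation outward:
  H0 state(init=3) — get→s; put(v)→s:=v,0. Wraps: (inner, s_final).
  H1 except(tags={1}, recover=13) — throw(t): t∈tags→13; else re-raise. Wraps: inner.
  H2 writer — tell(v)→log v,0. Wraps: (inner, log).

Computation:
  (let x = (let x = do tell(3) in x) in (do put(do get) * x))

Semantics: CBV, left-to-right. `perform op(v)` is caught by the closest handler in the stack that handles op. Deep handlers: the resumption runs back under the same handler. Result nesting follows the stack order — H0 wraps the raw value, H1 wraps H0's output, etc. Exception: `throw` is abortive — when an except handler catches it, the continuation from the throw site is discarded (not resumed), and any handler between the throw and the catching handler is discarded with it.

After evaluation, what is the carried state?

Working:
tell(3) @ H2 ⇒ log+=3
get @ H0 ⇒ 3
put(3) @ H0 ⇒ s:=3
H0 returns (0, 3)
H1 returns (0, 3)
H2 returns ((0, 3), (3))
= ((0, 3), (3))

Answer: 3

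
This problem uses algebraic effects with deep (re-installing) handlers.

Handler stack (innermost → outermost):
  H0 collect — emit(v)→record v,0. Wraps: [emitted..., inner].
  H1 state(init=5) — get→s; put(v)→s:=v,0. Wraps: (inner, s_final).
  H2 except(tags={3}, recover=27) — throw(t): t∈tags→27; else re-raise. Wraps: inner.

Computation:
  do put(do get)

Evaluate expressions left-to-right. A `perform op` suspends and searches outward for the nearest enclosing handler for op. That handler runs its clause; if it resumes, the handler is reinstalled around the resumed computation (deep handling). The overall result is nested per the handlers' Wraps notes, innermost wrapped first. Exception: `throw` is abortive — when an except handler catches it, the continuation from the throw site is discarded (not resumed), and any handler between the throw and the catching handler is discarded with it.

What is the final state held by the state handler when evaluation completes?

Working:
get @ H1 ⇒ 5
put(5) @ H1 ⇒ s:=5
H0 returns [0]
H1 returns ([0], 5)
H2 returns ([0], 5)
= ([0], 5)

Answer: 5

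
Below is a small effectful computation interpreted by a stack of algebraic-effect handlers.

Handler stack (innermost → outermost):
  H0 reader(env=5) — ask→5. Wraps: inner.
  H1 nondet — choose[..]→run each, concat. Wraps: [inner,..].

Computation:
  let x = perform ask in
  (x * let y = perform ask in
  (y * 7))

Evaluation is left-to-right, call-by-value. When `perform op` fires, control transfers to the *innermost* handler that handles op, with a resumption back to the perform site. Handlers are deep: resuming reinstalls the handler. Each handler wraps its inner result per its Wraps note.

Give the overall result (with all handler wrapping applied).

Answer: [175]

Evaluation trace:
ask @ H0 ⇒ 5
ask @ H0 ⇒ 5
H0 returns 175
H1 returns [175]
= [175]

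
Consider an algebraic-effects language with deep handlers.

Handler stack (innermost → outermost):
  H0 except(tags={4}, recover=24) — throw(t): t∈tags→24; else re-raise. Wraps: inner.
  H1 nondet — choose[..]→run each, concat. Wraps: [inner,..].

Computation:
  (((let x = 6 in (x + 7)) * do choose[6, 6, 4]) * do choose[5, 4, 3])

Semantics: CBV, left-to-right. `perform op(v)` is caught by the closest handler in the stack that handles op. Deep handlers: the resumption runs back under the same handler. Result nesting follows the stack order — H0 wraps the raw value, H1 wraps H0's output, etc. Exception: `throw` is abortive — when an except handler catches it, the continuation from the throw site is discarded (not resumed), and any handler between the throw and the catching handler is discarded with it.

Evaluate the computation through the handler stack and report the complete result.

Step-by-step:
choose[6, 6, 4] @ H1
  branch[0] choose=6:
    choose[5, 4, 3] @ H1
      branch[0] choose=5:
        H0 returns 390
        H1 returns [390]
      branch[1] choose=4:
        H0 returns 312
        H1 returns [312]
      branch[2] choose=3:
        H0 returns 234
        H1 returns [234]
  branch[1] choose=6:
    choose[5, 4, 3] @ H1
      branch[0] choose=5:
        H0 returns 390
        H1 returns [390]
      branch[1] choose=4:
        H0 returns 312
        H1 returns [312]
      branch[2] choose=3:
        H0 returns 234
        H1 returns [234]
  branch[2] choose=4:
    choose[5, 4, 3] @ H1
      branch[0] choose=5:
        H0 returns 260
        H1 returns [260]
      branch[1] choose=4:
        H0 returns 208
        H1 returns [208]
      branch[2] choose=3:
        H0 returns 156
        H1 returns [156]
= [390, 312, 234, 390, 312, 234, 260, 208, 156]

Answer: [390, 312, 234, 390, 312, 234, 260, 208, 156]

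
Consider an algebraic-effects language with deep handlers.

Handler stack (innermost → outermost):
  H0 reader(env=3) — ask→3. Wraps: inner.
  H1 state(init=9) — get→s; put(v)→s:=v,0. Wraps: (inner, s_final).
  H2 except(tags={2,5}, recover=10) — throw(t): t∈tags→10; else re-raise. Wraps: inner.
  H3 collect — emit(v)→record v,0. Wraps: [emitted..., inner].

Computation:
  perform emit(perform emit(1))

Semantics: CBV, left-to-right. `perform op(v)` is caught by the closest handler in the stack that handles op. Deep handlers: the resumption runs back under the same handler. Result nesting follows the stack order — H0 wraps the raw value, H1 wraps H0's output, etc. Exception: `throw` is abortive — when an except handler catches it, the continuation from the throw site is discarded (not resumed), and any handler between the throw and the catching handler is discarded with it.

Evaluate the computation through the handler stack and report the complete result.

Evaluation trace:
emit(1) @ H3 ⇒ out+=1
emit(0) @ H3 ⇒ out+=0
H0 returns 0
H1 returns (0, 9)
H2 returns (0, 9)
H3 returns [1, 0, (0, 9)]
= [1, 0, (0, 9)]

Answer: [1, 0, (0, 9)]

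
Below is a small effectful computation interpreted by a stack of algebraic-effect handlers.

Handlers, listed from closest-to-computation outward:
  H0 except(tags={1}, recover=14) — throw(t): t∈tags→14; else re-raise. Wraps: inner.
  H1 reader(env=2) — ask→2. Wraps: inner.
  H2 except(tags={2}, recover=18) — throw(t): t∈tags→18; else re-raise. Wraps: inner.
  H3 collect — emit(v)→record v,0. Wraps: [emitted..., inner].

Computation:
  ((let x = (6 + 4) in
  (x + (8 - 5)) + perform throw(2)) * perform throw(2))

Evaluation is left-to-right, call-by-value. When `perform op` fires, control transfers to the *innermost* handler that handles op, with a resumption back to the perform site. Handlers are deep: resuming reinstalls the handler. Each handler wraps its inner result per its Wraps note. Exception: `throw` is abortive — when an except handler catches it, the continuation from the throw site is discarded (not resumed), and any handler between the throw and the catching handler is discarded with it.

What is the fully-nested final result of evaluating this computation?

Evaluation trace:
throw(2) @ H0 re-raised
throw(2) @ H2 caught ⇒ 18
H3 returns [18]
= [18]

Answer: [18]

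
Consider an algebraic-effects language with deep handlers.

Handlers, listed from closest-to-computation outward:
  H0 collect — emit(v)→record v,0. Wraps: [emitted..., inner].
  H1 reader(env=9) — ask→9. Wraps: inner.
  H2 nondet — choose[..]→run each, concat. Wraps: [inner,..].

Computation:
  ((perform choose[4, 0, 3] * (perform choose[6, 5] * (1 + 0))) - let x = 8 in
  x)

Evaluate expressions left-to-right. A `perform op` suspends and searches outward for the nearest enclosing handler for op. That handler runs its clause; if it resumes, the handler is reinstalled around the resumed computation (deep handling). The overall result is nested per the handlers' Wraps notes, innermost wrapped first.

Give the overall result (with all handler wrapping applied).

Step-by-step:
choose[4, 0, 3] @ H2
  branch[0] choose=4:
    choose[6, 5] @ H2
      branch[0] choose=6:
        H0 returns [16]
        H1 returns [16]
        H2 returns [[16]]
      branch[1] choose=5:
        H0 returns [12]
        H1 returns [12]
        H2 returns [[12]]
  branch[1] choose=0:
    choose[6, 5] @ H2
      branch[0] choose=6:
        H0 returns [-8]
        H1 returns [-8]
        H2 returns [[-8]]
      branch[1] choose=5:
        H0 returns [-8]
        H1 returns [-8]
        H2 returns [[-8]]
  branch[2] choose=3:
    choose[6, 5] @ H2
      branch[0] choose=6:
        H0 returns [10]
        H1 returns [10]
        H2 returns [[10]]
      branch[1] choose=5:
        H0 returns [7]
        H1 returns [7]
        H2 returns [[7]]
= [[16], [12], [-8], [-8], [10], [7]]

Answer: [[16], [12], [-8], [-8], [10], [7]]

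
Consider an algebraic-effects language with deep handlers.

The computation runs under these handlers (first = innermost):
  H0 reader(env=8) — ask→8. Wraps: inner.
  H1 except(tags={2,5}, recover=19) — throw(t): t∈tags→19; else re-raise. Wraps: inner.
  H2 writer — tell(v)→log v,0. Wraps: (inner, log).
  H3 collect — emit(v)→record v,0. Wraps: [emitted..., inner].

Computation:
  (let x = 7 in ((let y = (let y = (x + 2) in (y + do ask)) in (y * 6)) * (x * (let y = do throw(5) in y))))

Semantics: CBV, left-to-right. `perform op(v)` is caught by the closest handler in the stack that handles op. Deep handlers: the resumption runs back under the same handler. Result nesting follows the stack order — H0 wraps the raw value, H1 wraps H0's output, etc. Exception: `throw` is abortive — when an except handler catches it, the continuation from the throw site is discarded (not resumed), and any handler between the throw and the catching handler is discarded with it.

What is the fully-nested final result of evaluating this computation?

Evaluation trace:
ask @ H0 ⇒ 8
throw(5) @ H1 caught ⇒ 19
H2 returns (19, ())
H3 returns [(19, ())]
= [(19, ())]

Answer: [(19, ())]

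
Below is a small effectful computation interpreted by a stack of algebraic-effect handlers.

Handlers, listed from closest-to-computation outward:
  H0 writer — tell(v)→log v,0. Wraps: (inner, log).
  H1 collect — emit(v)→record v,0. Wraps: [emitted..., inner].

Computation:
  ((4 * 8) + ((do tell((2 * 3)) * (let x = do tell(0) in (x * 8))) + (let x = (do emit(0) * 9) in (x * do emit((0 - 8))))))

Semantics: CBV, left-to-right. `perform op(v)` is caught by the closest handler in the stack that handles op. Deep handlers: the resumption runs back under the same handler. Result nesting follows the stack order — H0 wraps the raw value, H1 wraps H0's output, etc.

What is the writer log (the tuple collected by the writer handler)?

Answer: (6, 0)

Step-by-step:
tell(6) @ H0 ⇒ log+=6
tell(0) @ H0 ⇒ log+=0
emit(0) @ H1 ⇒ out+=0
emit(-8) @ H1 ⇒ out+=-8
H0 returns (32, (6, 0))
H1 returns [0, -8, (32, (6, 0))]
= [0, -8, (32, (6, 0))]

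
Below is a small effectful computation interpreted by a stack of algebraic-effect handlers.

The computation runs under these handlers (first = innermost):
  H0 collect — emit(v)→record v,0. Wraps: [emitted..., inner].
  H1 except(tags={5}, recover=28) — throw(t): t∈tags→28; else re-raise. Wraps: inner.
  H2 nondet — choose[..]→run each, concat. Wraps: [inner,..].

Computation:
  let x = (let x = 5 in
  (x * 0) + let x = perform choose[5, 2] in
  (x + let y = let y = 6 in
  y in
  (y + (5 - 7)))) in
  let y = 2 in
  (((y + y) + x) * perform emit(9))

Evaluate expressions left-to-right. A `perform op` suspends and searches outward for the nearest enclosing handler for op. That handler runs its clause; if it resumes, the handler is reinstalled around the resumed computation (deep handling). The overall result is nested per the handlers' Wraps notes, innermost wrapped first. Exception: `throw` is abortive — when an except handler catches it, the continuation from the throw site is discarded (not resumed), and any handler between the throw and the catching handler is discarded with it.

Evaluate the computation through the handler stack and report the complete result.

Answer: [[9, 0], [9, 0]]

Step-by-step:
choose[5, 2] @ H2
  branch[0] choose=5:
    emit(9) @ H0 ⇒ out+=9
    H0 returns [9, 0]
    H1 returns [9, 0]
    H2 returns [[9, 0]]
  branch[1] choose=2:
    emit(9) @ H0 ⇒ out+=9
    H0 returns [9, 0]
    H1 returns [9, 0]
    H2 returns [[9, 0]]
= [[9, 0], [9, 0]]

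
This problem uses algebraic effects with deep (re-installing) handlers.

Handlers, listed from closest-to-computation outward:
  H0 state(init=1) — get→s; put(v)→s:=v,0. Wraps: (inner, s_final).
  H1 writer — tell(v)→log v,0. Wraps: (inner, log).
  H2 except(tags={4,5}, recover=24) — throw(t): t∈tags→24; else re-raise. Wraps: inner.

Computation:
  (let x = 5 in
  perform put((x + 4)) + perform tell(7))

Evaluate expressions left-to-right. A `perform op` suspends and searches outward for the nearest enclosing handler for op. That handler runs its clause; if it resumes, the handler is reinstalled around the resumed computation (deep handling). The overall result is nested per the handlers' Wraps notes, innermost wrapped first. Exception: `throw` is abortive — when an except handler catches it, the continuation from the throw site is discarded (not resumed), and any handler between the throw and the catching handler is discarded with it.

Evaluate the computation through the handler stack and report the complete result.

Working:
put(9) @ H0 ⇒ s:=9
tell(7) @ H1 ⇒ log+=7
H0 returns (0, 9)
H1 returns ((0, 9), (7))
H2 returns ((0, 9), (7))
= ((0, 9), (7))

Answer: ((0, 9), (7))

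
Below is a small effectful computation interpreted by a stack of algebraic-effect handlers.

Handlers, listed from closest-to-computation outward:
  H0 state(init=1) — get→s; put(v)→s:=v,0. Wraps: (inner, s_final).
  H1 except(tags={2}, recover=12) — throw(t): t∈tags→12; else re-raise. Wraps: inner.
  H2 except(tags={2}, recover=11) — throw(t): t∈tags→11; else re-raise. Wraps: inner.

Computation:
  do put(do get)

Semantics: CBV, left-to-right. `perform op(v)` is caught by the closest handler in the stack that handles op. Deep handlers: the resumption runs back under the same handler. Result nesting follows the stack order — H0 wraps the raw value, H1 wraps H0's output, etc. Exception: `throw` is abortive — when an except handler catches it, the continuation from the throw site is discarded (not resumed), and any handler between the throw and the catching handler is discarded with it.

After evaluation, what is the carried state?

Answer: 1

Working:
get @ H0 ⇒ 1
put(1) @ H0 ⇒ s:=1
H0 returns (0, 1)
H1 returns (0, 1)
H2 returns (0, 1)
= (0, 1)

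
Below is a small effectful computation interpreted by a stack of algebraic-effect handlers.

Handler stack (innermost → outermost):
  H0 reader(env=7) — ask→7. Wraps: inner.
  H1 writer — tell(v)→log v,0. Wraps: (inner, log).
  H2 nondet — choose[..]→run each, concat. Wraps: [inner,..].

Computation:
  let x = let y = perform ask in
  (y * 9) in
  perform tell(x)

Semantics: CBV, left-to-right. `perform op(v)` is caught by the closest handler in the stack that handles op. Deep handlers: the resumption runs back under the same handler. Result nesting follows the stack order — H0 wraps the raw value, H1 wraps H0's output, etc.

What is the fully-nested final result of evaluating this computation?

Answer: [(0, (63))]

Step-by-step:
ask @ H0 ⇒ 7
tell(63) @ H1 ⇒ log+=63
H0 returns 0
H1 returns (0, (63))
H2 returns [(0, (63))]
= [(0, (63))]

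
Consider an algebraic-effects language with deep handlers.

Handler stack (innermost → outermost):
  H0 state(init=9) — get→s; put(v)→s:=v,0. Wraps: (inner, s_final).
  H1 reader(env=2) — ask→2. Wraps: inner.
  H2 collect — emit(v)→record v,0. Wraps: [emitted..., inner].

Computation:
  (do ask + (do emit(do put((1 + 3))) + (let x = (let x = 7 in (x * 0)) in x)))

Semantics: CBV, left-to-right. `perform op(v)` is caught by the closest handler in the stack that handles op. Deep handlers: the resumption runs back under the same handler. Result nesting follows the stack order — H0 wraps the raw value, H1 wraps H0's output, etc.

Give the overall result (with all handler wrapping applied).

Answer: [0, (2, 4)]

Step-by-step:
ask @ H1 ⇒ 2
put(4) @ H0 ⇒ s:=4
emit(0) @ H2 ⇒ out+=0
H0 returns (2, 4)
H1 returns (2, 4)
H2 returns [0, (2, 4)]
= [0, (2, 4)]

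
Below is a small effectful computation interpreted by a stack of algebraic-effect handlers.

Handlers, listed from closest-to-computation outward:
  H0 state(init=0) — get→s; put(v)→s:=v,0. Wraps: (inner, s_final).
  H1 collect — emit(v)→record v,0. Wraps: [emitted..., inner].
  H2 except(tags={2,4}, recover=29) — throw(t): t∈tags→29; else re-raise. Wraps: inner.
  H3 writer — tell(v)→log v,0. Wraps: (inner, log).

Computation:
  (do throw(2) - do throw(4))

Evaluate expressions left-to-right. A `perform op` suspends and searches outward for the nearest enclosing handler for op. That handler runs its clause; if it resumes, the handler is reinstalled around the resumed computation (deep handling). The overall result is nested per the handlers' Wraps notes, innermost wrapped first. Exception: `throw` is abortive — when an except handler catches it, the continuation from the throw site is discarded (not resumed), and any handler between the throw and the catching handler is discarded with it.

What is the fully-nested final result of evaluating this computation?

Answer: (29, ())

Working:
throw(2) @ H2 caught ⇒ 29
H3 returns (29, ())
= (29, ())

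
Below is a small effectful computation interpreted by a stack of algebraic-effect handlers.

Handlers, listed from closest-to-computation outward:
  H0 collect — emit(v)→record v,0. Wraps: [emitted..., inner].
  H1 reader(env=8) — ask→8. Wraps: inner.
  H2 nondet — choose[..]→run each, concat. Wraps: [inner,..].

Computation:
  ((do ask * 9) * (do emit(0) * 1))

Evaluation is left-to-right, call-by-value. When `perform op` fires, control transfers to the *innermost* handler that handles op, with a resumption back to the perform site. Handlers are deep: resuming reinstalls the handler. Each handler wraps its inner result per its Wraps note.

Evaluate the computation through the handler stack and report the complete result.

Answer: [[0, 0]]

Evaluation trace:
ask @ H1 ⇒ 8
emit(0) @ H0 ⇒ out+=0
H0 returns [0, 0]
H1 returns [0, 0]
H2 returns [[0, 0]]
= [[0, 0]]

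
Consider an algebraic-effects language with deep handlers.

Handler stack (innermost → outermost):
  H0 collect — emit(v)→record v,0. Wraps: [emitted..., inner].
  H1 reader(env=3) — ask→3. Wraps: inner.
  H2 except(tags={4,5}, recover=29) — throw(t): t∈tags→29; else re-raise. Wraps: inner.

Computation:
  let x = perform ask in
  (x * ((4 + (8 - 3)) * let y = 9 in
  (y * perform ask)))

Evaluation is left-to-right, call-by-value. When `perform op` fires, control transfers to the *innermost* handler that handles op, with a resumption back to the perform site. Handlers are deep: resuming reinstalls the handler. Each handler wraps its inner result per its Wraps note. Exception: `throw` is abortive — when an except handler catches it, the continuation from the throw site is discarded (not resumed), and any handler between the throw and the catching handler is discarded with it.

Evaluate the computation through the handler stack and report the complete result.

Answer: [729]

Working:
ask @ H1 ⇒ 3
ask @ H1 ⇒ 3
H0 returns [729]
H1 returns [729]
H2 returns [729]
= [729]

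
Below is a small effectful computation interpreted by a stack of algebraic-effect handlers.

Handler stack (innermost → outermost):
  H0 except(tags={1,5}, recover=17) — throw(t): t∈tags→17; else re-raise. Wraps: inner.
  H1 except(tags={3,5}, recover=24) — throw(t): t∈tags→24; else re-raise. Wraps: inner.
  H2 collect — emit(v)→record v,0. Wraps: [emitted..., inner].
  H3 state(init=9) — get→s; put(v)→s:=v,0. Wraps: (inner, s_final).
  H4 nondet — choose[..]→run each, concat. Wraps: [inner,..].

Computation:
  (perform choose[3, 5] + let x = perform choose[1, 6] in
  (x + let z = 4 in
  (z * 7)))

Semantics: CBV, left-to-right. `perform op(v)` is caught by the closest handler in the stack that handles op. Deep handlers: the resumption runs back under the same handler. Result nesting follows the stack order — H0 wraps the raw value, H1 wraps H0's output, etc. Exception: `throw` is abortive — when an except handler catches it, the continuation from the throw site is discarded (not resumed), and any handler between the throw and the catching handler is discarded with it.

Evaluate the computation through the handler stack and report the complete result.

Answer: [([32], 9), ([37], 9), ([34], 9), ([39], 9)]

Working:
choose[3, 5] @ H4
  branch[0] choose=3:
    choose[1, 6] @ H4
      branch[0] choose=1:
        H0 returns 32
        H1 returns 32
        H2 returns [32]
        H3 returns ([32], 9)
        H4 returns [([32], 9)]
      branch[1] choose=6:
        H0 returns 37
        H1 returns 37
        H2 returns [37]
        H3 returns ([37], 9)
        H4 returns [([37], 9)]
  branch[1] choose=5:
    choose[1, 6] @ H4
      branch[0] choose=1:
        H0 returns 34
        H1 returns 34
        H2 returns [34]
        H3 returns ([34], 9)
        H4 returns [([34], 9)]
      branch[1] choose=6:
        H0 returns 39
        H1 returns 39
        H2 returns [39]
        H3 returns ([39], 9)
        H4 returns [([39], 9)]
= [([32], 9), ([37], 9), ([34], 9), ([39], 9)]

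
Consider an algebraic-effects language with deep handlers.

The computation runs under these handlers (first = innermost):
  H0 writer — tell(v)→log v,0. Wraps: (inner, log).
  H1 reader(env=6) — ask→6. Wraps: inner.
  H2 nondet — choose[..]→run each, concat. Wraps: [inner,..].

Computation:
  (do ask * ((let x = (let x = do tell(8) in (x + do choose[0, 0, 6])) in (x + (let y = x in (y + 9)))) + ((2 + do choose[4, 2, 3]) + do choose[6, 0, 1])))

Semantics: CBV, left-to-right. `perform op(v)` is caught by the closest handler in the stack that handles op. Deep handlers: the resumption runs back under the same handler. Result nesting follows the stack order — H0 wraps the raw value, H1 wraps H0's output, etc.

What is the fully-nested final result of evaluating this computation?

Answer: [(126, (8)), (90, (8)), (96, (8)), (114, (8)), (78, (8)), (84, (8)), (120, (8)), (84, (8)), (90, (8)), (126, (8)), (90, (8)), (96, (8)), (114, (8)), (78, (8)), (84, (8)), (120, (8)), (84, (8)), (90, (8)), (198, (8)), (162, (8)), (168, (8)), (186, (8)), (150, (8)), (156, (8)), (192, (8)), (156, (8)), (162, (8))]

Step-by-step:
ask @ H1 ⇒ 6
tell(8) @ H0 ⇒ log+=8
choose[0, 0, 6] @ H2
  branch[0] choose=0:
    choose[4, 2, 3] @ H2
      branch[0] choose=4:
        choose[6, 0, 1] @ H2
          branch[0] choose=6:
            H0 returns (126, (8))
            H1 returns (126, (8))
            H2 returns [(126, (8))]
          branch[1] choose=0:
            H0 returns (90, (8))
            H1 returns (90, (8))
            H2 returns [(90, (8))]
          branch[2] choose=1:
            H0 returns (96, (8))
            H1 returns (96, (8))
            H2 returns [(96, (8))]
      branch[1] choose=2:
        choose[6, 0, 1] @ H2
          branch[0] choose=6:
            H0 returns (114, (8))
            H1 returns (114, (8))
            H2 returns [(114, (8))]
          branch[1] choose=0:
            H0 returns (78, (8))
            H1 returns (78, (8))
            H2 returns [(78, (8))]
          branch[2] choose=1:
            H0 returns (84, (8))
            H1 returns (84, (8))
            H2 returns [(84, (8))]
      branch[2] choose=3:
        choose[6, 0, 1] @ H2
          branch[0] choose=6:
            H0 returns (120, (8))
            H1 returns (120, (8))
            H2 returns [(120, (8))]
          branch[1] choose=0:
            H0 returns (84, (8))
            H1 returns (84, (8))
            H2 returns [(84, (8))]
          branch[2] choose=1:
            H0 returns (90, (8))
            H1 returns (90, (8))
            H2 returns [(90, (8))]
  branch[1] choose=0:
    choose[4, 2, 3] @ H2
      branch[0] choose=4:
        choose[6, 0, 1] @ H2
          branch[0] choose=6:
            H0 returns (126, (8))
            H1 returns (126, (8))
            H2 returns [(126, (8))]
          branch[1] choose=0:
            H0 returns (90, (8))
            H1 returns (90, (8))
            H2 returns [(90, (8))]
          branch[2] choose=1:
            H0 returns (96, (8))
            H1 returns (96, (8))
            H2 returns [(96, (8))]
      branch[1] choose=2:
        choose[6, 0, 1] @ H2
          branch[0] choose=6:
            H0 returns (114, (8))
            H1 returns (114, (8))
            H2 returns [(114, (8))]
          branch[1] choose=0:
            H0 returns (78, (8))
            H1 returns (78, (8))
            H2 returns [(78, (8))]
          branch[2] choose=1:
            H0 returns (84, (8))
            H1 returns (84, (8))
            H2 returns [(84, (8))]
      branch[2] choose=3:
        choose[6, 0, 1] @ H2
          branch[0] choose=6:
            H0 returns (120, (8))
            H1 returns (120, (8))
            H2 returns [(120, (8))]
          branch[1] choose=0:
            H0 returns (84, (8))
            H1 returns (84, (8))
            H2 returns [(84, (8))]
          branch[2] choose=1:
            H0 returns (90, (8))
            H1 returns (90, (8))
            H2 returns [(90, (8))]
  branch[2] choose=6:
    choose[4, 2, 3] @ H2
      branch[0] choose=4:
        choose[6, 0, 1] @ H2
          branch[0] choose=6:
            H0 returns (198, (8))
            H1 returns (198, (8))
            H2 returns [(198, (8))]
          branch[1] choose=0:
            H0 returns (162, (8))
            H1 returns (162, (8))
            H2 returns [(162, (8))]
          branch[2] choose=1:
            H0 returns (168, (8))
            H1 returns (168, (8))
            H2 returns [(168, (8))]
      branch[1] choose=2:
        choose[6, 0, 1] @ H2
          branch[0] choose=6:
            H0 returns (186, (8))
            H1 returns (186, (8))
            H2 returns [(186, (8))]
          branch[1] choose=0:
            H0 returns (150, (8))
            H1 returns (150, (8))
            H2 returns [(150, (8))]
          branch[2] choose=1:
            H0 returns (156, (8))
            H1 returns (156, (8))
            H2 returns [(156, (8))]
      branch[2] choose=3:
        choose[6, 0, 1] @ H2
          branch[0] choose=6:
            H0 returns (192, (8))
            H1 returns (192, (8))
            H2 returns [(192, (8))]
          branch[1] choose=0:
            H0 returns (156, (8))
            H1 returns (156, (8))
            H2 returns [(156, (8))]
          branch[2] choose=1:
            H0 returns (162, (8))
            H1 returns (162, (8))
            H2 returns [(162, (8))]
= [(126, (8)), (90, (8)), (96, (8)), (114, (8)), (78, (8)), (84, (8)), (120, (8)), (84, (8)), (90, (8)), (126, (8)), (90, (8)), (96, (8)), (114, (8)), (78, (8)), (84, (8)), (120, (8)), (84, (8)), (90, (8)), (198, (8)), (162, (8)), (168, (8)), (186, (8)), (150, (8)), (156, (8)), (192, (8)), (156, (8)), (162, (8))]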